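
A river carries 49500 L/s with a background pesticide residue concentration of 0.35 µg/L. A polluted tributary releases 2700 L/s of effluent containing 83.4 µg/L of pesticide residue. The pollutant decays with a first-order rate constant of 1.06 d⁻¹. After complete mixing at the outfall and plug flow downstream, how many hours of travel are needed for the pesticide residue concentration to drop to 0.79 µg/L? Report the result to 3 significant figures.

40.1 h

Conservation of mass: C = (49500·0.3500 + 2700·83.40) / 52200 = 242500/52200 = 4.646 µg/L.
4.646·exp(−k·t) = 0.79 → t = ln(4.646/0.79)/k = 144400 s = 40.11 h.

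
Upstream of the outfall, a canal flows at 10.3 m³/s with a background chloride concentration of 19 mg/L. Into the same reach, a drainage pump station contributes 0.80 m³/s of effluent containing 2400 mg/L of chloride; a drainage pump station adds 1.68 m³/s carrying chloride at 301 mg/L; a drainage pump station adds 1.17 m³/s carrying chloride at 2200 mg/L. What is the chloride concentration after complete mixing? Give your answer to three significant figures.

372 mg/L

Mass balance: C = (10.30·19.00 + 0.8000·2400 + 1.680·301.0 + 1.170·2200) / 13.95 = 5195/13.95 = 372.4 mg/L.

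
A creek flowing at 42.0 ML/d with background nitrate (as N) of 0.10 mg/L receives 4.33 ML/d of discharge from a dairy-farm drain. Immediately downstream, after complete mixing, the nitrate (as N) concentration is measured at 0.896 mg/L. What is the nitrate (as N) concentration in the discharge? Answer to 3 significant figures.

8.62 mg/L

Mass balance: 42.00·0.1000 + 4.330·Cₑ = 46.33·0.8960
→ Cₑ = (46.33·0.8960 − 42.00·0.1000) / 4.330 = 8.617 mg/L.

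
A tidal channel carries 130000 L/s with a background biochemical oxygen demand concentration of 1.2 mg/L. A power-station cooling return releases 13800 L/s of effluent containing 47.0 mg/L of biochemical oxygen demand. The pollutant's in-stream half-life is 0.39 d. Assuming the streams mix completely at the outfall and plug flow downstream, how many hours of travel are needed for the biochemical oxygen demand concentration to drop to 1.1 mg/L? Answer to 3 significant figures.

22.0 h

After mixing, C = (130000·1.200 + 13800·47.00) / 143800 = 804600/143800 = 5.595 mg/L.
Half-life 0.39 d → k = ln 2 / 0.39 = 1.777 d⁻¹.
5.595·exp(−k·t) = 1.1 → t = ln(5.595/1.1)/k = 79070 s = 21.97 h.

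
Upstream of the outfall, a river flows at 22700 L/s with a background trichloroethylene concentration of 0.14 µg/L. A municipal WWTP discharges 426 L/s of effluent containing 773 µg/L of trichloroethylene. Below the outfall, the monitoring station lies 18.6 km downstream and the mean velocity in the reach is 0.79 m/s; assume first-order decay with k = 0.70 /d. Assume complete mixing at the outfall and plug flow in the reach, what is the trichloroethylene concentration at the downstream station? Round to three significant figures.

11.9 µg/L

Flow-weighted average: C = (22700·0.1400 + 426.0·773.0) / 23130 = 332500/23130 = 14.38 µg/L.
Travel time t = 18.6·1000 / 0.79 = 23540 s = 6.540 h.
After decay, C = 14.38 × e^(−kt) = 14.38 × 0.8263 = 11.88 µg/L.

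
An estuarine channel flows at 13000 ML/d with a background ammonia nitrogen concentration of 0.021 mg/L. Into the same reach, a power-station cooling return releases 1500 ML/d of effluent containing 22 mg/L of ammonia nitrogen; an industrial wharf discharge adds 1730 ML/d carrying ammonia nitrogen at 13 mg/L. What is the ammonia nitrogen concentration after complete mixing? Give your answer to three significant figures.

After mixing, C = (13000·0.02100 + 1500·22.00 + 1730·13.00) / 16230 = 55760/16230 = 3.436 mg/L.

3.44 mg/L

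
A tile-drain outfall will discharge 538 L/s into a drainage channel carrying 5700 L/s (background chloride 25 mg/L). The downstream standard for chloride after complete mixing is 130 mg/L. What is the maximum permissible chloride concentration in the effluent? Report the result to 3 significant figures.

1240 mg/L

At the limit, (Qr·Cr + Qe·Cₑ)/(Qr + Qe) = 130:
Cₑ = (6238·130 − 5700·25.00) / 538.0 = 1242 mg/L.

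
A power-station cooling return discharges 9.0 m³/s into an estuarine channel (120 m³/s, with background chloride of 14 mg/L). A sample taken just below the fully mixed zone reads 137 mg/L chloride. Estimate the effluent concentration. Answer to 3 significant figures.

1780 mg/L

Mass balance: 120.0·14.00 + 9.000·Cₑ = 129.0·137.0
→ Cₑ = (129.0·137.0 − 120.0·14.00) / 9.000 = 1777 mg/L.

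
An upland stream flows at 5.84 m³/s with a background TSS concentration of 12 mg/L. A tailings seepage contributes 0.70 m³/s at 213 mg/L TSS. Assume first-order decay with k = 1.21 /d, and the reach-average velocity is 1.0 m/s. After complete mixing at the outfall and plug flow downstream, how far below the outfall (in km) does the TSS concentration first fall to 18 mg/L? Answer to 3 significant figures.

44.4 km

After mixing, C = (5.840·12.00 + 0.7000·213.0) / 6.540 = 219.2/6.540 = 33.51 mg/L.
Set 33.51·exp(−k·t) = 18 → t = ln(33.51/18)/k = 44380 s = 12.33 h.
Distance = v·t = 1.0·44380 = 44380 m = 44.38 km.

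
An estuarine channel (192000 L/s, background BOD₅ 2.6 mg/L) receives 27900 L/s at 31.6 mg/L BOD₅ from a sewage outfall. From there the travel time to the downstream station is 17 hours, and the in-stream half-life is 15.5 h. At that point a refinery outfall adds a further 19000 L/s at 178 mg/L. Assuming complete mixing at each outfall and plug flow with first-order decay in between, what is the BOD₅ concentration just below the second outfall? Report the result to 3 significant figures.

After mixing, C = (192000·2.600 + 27900·31.60) / 219900 = 1381000/219900 = 6.279 mg/L; combined flow 219900 L/s.
Half-life 15.5 h → k = ln 2 / 15.5 = 0.04472 h⁻¹ = 1.073 d⁻¹.
Applying C = C₀e^(−kt): 6.279 × 0.4676 = 2.936 mg/L.
Second outfall: C = (219900·2.936 + 19000·178.0)/238900 = 16.86 mg/L.

16.9 mg/L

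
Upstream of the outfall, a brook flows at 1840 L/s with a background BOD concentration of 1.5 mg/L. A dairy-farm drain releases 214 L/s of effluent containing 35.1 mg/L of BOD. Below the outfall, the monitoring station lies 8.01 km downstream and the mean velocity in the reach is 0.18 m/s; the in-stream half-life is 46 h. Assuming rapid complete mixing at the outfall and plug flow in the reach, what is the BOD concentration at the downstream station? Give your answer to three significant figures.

4.15 mg/L

Mass balance: C = (1840·1.500 + 214.0·35.10) / 2054 = 10270/2054 = 5.001 mg/L.
Travel time t = 8.01·1000 / 0.18 = 44500 s = 12.36 h.
Half-life 46 h → k = ln 2 / 46 = 0.01507 h⁻¹ = 0.3616 d⁻¹.
Decay over the reach: 5.001·exp(−kt) = 5.001·0.8301 = 4.151 mg/L.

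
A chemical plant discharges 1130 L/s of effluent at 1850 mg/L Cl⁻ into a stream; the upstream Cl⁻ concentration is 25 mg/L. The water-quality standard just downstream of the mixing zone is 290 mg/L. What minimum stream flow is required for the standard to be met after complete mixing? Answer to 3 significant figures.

Set C_mix = 290: (Q·25.00 + 1130·1850) / (Q + 1130) = 290
→ Q = 1130·(1850 − 290)/(290 − 25.00) = 6652 L/s.

6650 L/s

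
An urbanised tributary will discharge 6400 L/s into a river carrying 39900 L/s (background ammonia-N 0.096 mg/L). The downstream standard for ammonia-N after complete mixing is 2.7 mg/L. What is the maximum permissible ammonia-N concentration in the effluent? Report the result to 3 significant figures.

At the limit, (Qr·Cr + Qe·Cₑ)/(Qr + Qe) = 2.7:
Cₑ = (46300·2.7 − 39900·0.09600) / 6400 = 18.93 mg/L.

18.9 mg/L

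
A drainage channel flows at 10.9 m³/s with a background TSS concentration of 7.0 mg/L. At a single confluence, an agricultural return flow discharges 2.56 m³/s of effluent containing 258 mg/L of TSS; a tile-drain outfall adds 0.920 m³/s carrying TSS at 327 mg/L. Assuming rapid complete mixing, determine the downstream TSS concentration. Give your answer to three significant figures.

72.2 mg/L

Flow-weighted average: C = (10.90·7.000 + 2.560·258.0 + 0.9200·327.0) / 14.38 = 1038/14.38 = 72.16 mg/L.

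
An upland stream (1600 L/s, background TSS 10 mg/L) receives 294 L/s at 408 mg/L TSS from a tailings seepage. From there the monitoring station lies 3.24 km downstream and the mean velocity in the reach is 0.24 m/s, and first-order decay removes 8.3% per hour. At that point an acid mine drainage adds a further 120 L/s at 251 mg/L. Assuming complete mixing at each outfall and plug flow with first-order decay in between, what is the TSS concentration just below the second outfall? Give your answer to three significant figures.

63.7 mg/L

Mixed concentration C = ΣQC/ΣQ = (1600·10.00 + 294.0·408.0) / 1894 = 136000/1894 = 71.78 mg/L; combined flow 1894 L/s.
Travel time t = 3.24·1000 / 0.24 = 13500 s = 3.750 h.
8.3%/h lost → k = −ln(1 − 0.083) = 0.08665 h⁻¹.
Applying C = C₀e^(−kt): 71.78 × 0.7226 = 51.87 mg/L.
At the second outfall, C = (1894·51.87 + 120.0·251.0) / (1894 + 120.0) = 63.73 mg/L.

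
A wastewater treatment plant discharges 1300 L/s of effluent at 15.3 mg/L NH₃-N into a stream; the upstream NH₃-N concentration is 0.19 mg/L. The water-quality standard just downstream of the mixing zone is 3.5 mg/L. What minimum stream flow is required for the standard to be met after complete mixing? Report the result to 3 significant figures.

Set C_mix = 3.5: (Q·0.1900 + 1300·15.30) / (Q + 1300) = 3.5
→ Q = 1300·(15.30 − 3.5)/(3.5 − 0.1900) = 4634 L/s.

4630 L/s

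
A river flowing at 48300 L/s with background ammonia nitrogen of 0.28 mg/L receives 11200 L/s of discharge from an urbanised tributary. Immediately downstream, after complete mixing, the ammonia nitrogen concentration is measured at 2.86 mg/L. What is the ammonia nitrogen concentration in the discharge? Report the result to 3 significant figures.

Mass balance: 48300·0.2800 + 11200·Cₑ = 59500·2.860
→ Cₑ = (59500·2.860 − 48300·0.2800) / 11200 = 13.99 mg/L.

14.0 mg/L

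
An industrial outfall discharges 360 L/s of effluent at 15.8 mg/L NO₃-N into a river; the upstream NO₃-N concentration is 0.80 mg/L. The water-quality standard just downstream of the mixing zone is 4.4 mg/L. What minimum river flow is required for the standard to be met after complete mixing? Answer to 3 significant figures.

1140 L/s

Set C_mix = 4.4: (Q·0.8000 + 360.0·15.80) / (Q + 360.0) = 4.4
→ Q = 360.0·(15.80 − 4.4)/(4.4 − 0.8000) = 1140 L/s.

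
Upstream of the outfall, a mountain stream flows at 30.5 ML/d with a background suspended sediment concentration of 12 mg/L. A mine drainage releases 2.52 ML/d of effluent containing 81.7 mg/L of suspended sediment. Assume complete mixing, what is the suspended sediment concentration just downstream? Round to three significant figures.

Mixed concentration C = ΣQC/ΣQ = (30.50·12.00 + 2.520·81.70) / 33.02 = 571.9/33.02 = 17.32 mg/L.

17.3 mg/L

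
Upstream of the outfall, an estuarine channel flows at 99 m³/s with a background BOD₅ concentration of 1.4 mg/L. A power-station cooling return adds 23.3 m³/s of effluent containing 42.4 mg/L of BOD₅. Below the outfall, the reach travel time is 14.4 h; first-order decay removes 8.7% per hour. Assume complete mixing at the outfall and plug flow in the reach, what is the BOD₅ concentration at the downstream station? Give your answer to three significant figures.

2.48 mg/L

Conservation of mass: C = (99.00·1.400 + 23.30·42.40) / 122.3 = 1127/122.3 = 9.211 mg/L.
8.7%/h lost → k = −ln(1 − 0.087) = 0.09102 h⁻¹.
After decay, C = 9.211 × e^(−kt) = 9.211 × 0.2696 = 2.484 mg/L.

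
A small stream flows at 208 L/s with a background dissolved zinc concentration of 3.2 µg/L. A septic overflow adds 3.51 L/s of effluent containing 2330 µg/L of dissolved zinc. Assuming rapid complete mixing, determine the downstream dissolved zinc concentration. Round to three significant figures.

Mixed concentration C = ΣQC/ΣQ = (208.0·3.200 + 3.510·2330) / 211.5 = 8844/211.5 = 41.81 µg/L.

41.8 µg/L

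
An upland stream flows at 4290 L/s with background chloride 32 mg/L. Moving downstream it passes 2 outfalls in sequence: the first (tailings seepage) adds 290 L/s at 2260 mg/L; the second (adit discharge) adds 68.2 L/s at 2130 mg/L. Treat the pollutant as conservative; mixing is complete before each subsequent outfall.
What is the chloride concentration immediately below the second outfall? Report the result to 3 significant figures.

202 mg/L

After outfall 1: Q = 4290 + 290.0 = 4580 L/s; C = (4290·32.00 + 290.0·2260)/4580 = 173.1 mg/L.
After outfall 2: Q = 4580 + 68.20 = 4648 L/s; C = (4580·173.1 + 68.20·2130)/4648 = 201.8 mg/L.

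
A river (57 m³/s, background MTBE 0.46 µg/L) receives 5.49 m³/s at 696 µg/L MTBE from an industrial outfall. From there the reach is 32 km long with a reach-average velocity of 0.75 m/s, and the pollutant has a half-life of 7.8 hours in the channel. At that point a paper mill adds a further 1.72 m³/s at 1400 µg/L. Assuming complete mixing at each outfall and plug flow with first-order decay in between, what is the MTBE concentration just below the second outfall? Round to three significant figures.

58.4 µg/L

Conservation of mass: C = (57.00·0.4600 + 5.490·696.0) / 62.49 = 3847/62.49 = 61.57 µg/L; combined flow 62.49 m³/s.
Travel time t = 32·1000 / 0.75 = 42670 s = 11.85 h.
Half-life 7.8 h → k = ln 2 / 7.8 = 0.08887 h⁻¹ = 2.133 d⁻¹.
First-order decay: C = 61.57·exp(−k·t) = 61.57·0.3488 = 21.48 µg/L.
Second outfall: C = (62.49·21.48 + 1.720·1400)/64.21 = 58.40 µg/L.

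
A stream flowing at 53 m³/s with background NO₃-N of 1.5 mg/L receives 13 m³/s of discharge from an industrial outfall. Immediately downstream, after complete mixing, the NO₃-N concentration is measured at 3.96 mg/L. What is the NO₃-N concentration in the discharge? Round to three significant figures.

Mass balance: 53.00·1.500 + 13.00·Cₑ = 66.00·3.960
→ Cₑ = (66.00·3.960 − 53.00·1.500) / 13.00 = 13.99 mg/L.

14.0 mg/L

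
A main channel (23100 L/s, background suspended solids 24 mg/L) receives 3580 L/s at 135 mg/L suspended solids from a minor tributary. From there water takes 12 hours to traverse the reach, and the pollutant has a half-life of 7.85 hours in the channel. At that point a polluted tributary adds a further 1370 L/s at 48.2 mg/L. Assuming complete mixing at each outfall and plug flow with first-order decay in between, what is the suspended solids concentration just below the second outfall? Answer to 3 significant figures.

15.2 mg/L

Conservation of mass: C = (23100·24.00 + 3580·135.0) / 26680 = 1038000/26680 = 38.89 mg/L; combined flow 26680 L/s.
Half-life 7.85 h → k = ln 2 / 7.85 = 0.08830 h⁻¹ = 2.119 d⁻¹.
After decay, C = 38.89 × e^(−kt) = 38.89 × 0.3466 = 13.48 mg/L.
Second outfall: C = (26680·13.48 + 1370·48.20)/28050 = 15.18 mg/L.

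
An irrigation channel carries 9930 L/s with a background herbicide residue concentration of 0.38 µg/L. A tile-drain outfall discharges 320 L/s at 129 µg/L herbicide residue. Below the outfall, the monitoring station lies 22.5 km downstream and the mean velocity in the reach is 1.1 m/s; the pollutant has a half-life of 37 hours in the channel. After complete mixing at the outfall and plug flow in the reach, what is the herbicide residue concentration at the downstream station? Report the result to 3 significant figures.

3.95 µg/L

Mixed concentration C = ΣQC/ΣQ = (9930·0.3800 + 320.0·129.0) / 10250 = 45050/10250 = 4.395 µg/L.
Travel time t = 22.5·1000 / 1.1 = 20450 s = 5.682 h.
Half-life 37 h → k = ln 2 / 37 = 0.01873 h⁻¹ = 0.4496 d⁻¹.
First-order decay: C = 4.395·exp(−k·t) = 4.395·0.8990 = 3.952 µg/L.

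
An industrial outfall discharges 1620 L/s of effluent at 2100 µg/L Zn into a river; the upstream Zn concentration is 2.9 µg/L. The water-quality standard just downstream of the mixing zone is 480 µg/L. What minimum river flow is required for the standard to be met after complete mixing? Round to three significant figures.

5500 L/s

Set C_mix = 480: (Q·2.900 + 1620·2100) / (Q + 1620) = 480
→ Q = 1620·(2100 − 480)/(480 − 2.900) = 5501 L/s.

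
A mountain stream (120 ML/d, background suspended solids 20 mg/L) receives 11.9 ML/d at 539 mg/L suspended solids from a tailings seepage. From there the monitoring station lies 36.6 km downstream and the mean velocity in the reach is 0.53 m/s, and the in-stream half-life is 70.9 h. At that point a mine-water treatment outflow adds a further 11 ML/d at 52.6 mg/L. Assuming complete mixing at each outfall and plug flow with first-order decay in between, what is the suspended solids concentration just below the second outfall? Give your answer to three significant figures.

55.2 mg/L

Conservation of mass: C = (120.0·20.00 + 11.90·539.0) / 131.9 = 8814/131.9 = 66.82 mg/L; combined flow 131.9 ML/d.
Travel time t = 36.6·1000 / 0.53 = 69060 s = 19.18 h.
Half-life 70.9 h → k = ln 2 / 70.9 = 0.009776 h⁻¹ = 0.2346 d⁻¹.
Applying C = C₀e^(−kt): 66.82 × 0.8290 = 55.40 mg/L.
At the second outfall, C = (131.9·55.40 + 11.00·52.60) / (131.9 + 11.00) = 55.18 mg/L.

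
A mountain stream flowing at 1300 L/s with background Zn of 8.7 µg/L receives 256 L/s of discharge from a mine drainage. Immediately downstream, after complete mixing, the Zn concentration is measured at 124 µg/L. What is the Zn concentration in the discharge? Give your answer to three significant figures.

710 µg/L

Mass balance: 1300·8.700 + 256.0·Cₑ = 1556·124.0
→ Cₑ = (1556·124.0 − 1300·8.700) / 256.0 = 709.5 µg/L.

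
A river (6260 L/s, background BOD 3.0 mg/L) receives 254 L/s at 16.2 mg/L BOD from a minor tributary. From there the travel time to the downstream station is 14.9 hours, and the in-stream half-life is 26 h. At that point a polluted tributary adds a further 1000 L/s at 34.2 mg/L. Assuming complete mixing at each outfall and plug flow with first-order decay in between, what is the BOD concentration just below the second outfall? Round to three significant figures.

After mixing, C = (6260·3.000 + 254.0·16.20) / 6514 = 22890/6514 = 3.515 mg/L; combined flow 6514 L/s.
Half-life 26 h → k = ln 2 / 26 = 0.02666 h⁻¹ = 0.6398 d⁻¹.
After decay, C = 3.515 × e^(−kt) = 3.515 × 0.6722 = 2.363 mg/L.
Second outfall: C = (6514·2.363 + 1000·34.20)/7514 = 6.600 mg/L.

6.60 mg/L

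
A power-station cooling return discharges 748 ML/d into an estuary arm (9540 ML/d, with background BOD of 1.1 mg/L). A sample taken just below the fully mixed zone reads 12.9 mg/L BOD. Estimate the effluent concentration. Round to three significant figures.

163 mg/L

Mass balance: 9540·1.100 + 748.0·Cₑ = 10290·12.90
→ Cₑ = (10290·12.90 − 9540·1.100) / 748.0 = 163.4 mg/L.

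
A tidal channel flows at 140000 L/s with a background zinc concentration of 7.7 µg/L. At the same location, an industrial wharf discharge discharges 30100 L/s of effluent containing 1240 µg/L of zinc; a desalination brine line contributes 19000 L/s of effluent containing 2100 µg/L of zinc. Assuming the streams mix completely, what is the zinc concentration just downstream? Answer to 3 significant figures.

414 µg/L

Flow-weighted average: C = (140000·7.700 + 30100·1240 + 19000·2100) / 189100 = 78300000/189100 = 414.1 µg/L.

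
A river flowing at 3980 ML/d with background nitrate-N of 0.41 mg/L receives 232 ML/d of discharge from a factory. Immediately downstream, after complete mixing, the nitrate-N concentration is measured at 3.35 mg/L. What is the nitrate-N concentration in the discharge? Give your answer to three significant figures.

Mass balance: 3980·0.4100 + 232.0·Cₑ = 4212·3.350
→ Cₑ = (4212·3.350 − 3980·0.4100) / 232.0 = 53.79 mg/L.

53.8 mg/L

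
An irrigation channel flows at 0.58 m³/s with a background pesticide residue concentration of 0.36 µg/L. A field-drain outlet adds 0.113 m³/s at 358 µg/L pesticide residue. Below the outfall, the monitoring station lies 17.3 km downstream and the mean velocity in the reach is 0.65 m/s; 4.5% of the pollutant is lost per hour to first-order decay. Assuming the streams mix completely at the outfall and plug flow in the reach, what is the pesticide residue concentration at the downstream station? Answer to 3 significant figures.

41.7 µg/L

Conservation of mass: C = (0.5800·0.3600 + 0.1130·358.0) / 0.6930 = 40.66/0.6930 = 58.68 µg/L.
Travel time t = 17.3·1000 / 0.65 = 26620 s = 7.393 h.
4.5%/h lost → k = −ln(1 − 0.045) = 0.04604 h⁻¹.
First-order decay: C = 58.68·exp(−k·t) = 58.68·0.7115 = 41.75 µg/L.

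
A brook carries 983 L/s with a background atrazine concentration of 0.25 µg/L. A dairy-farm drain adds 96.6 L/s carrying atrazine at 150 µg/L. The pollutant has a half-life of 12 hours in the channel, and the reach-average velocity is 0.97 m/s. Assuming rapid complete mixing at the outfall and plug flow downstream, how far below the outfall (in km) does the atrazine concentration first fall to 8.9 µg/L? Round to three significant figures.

25.9 km

After mixing, C = (983.0·0.2500 + 96.60·150.0) / 1080 = 14740/1080 = 13.65 µg/L.
Half-life 12 h → k = ln 2 / 12 = 0.05776 h⁻¹ = 1.386 d⁻¹.
Set 13.65·exp(−k·t) = 8.9 → t = ln(13.65/8.9)/k = 26650 s = 7.403 h.
Distance = v·t = 0.97·26650 = 25850 m = 25.85 km.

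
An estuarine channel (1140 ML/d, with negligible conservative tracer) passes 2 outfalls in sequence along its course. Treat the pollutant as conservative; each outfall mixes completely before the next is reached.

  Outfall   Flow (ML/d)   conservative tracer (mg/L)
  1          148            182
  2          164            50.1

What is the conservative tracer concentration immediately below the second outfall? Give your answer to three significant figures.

After outfall 1: Q = 1140 + 148.0 = 1288 ML/d; C = (1140·0 + 148.0·182.0)/1288 = 20.91 mg/L.
After outfall 2: Q = 1288 + 164.0 = 1452 ML/d; C = (1288·20.91 + 164.0·50.10)/1452 = 24.21 mg/L.

24.2 mg/L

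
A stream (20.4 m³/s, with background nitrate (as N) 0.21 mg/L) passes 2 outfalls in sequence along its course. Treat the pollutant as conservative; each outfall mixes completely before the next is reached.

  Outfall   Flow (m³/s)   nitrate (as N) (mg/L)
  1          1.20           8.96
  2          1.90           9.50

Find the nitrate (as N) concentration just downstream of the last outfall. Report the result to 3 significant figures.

Outfall 1: combined Q = 21.60 m³/s; C = (20.40·0.2100 + 1.200·8.960)/21.60 = 0.6961 mg/L.
Outfall 2: combined Q = 23.50 m³/s; C = (21.60·0.6961 + 1.900·9.500)/23.50 = 1.408 mg/L.

1.41 mg/L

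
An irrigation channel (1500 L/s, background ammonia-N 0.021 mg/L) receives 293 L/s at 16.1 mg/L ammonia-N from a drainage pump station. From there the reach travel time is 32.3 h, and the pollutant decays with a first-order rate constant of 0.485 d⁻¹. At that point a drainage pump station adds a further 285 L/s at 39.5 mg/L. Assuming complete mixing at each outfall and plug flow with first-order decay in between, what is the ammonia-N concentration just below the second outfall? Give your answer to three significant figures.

6.61 mg/L

Conservation of mass: C = (1500·0.02100 + 293.0·16.10) / 1793 = 4749/1793 = 2.649 mg/L; combined flow 1793 L/s.
After decay, C = 2.649 × e^(−kt) = 2.649 × 0.5206 = 1.379 mg/L.
At the second outfall, C = (1793·1.379 + 285.0·39.50) / (1793 + 285.0) = 6.607 mg/L.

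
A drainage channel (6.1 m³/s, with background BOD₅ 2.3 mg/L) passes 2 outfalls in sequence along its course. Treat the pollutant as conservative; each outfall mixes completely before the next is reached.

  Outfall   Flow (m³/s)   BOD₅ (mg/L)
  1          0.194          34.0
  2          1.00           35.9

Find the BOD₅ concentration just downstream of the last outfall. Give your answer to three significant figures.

After outfall 1: Q = 6.100 + 0.1940 = 6.294 m³/s; C = (6.100·2.300 + 0.1940·34.00)/6.294 = 3.277 mg/L.
After outfall 2: Q = 6.294 + 1.000 = 7.294 m³/s; C = (6.294·3.277 + 1.000·35.90)/7.294 = 7.750 mg/L.

7.75 mg/L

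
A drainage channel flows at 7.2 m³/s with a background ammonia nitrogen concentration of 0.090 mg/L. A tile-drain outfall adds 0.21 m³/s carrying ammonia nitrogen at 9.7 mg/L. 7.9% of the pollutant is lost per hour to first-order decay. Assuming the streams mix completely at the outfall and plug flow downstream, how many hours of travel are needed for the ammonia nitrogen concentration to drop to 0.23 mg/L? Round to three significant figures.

Conservation of mass: C = (7.200·0.09000 + 0.2100·9.700) / 7.410 = 2.685/7.410 = 0.3623 mg/L.
7.9%/h lost → k = −ln(1 − 0.079) = 0.08230 h⁻¹.
0.3623·exp(−k·t) = 0.23 → t = ln(0.3623/0.23)/k = 19880 s = 5.523 h.

5.52 h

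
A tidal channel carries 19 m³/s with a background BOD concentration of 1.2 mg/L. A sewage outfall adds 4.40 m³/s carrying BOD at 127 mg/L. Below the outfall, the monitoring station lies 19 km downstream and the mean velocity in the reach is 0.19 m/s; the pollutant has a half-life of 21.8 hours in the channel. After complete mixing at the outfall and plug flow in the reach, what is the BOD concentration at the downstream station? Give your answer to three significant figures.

Conservation of mass: C = (19.00·1.200 + 4.400·127.0) / 23.40 = 581.6/23.40 = 24.85 mg/L.
Travel time t = 19·1000 / 0.19 = 100000 s = 27.78 h.
Half-life 21.8 h → k = ln 2 / 21.8 = 0.03180 h⁻¹ = 0.7631 d⁻¹.
Decay over the reach: 24.85·exp(−kt) = 24.85·0.4135 = 10.28 mg/L.

10.3 mg/L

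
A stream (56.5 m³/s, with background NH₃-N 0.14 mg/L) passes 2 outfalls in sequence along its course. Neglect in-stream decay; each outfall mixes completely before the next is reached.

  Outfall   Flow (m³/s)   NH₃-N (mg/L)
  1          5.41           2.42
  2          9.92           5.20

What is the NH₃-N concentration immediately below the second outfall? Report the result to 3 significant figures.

After outfall 1: Q = 56.50 + 5.410 = 61.91 m³/s; C = (56.50·0.1400 + 5.410·2.420)/61.91 = 0.3392 mg/L.
After outfall 2: Q = 61.91 + 9.920 = 71.83 m³/s; C = (61.91·0.3392 + 9.920·5.200)/71.83 = 1.011 mg/L.

1.01 mg/L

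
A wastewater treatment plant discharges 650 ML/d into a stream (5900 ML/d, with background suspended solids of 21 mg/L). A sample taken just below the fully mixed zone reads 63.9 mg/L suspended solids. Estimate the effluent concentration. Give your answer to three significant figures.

Mass balance: 5900·21.00 + 650.0·Cₑ = 6550·63.90
→ Cₑ = (6550·63.90 − 5900·21.00) / 650.0 = 453.3 mg/L.

453 mg/L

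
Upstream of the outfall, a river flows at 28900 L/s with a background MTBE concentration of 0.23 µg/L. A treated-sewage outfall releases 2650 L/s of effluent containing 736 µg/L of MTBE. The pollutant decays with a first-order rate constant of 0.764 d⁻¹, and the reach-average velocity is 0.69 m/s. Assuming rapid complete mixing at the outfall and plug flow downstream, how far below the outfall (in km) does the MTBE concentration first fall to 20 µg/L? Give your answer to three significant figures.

88.3 km

Mixed concentration C = ΣQC/ΣQ = (28900·0.2300 + 2650·736.0) / 31550 = 1957000/31550 = 62.03 µg/L.
Set 62.03·exp(−k·t) = 20 → t = ln(62.03/20)/k = 128000 s = 35.56 h.
Distance = v·t = 0.69·128000 = 88320 m = 88.32 km.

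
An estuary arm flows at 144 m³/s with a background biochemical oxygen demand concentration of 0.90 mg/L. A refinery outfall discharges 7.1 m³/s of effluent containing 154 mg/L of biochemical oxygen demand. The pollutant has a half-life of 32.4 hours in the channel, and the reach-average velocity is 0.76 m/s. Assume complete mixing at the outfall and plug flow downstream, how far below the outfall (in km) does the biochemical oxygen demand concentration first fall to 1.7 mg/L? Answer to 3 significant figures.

Flow-weighted average: C = (144.0·0.9000 + 7.100·154.0) / 151.1 = 1223/151.1 = 8.094 mg/L.
Half-life 32.4 h → k = ln 2 / 32.4 = 0.02139 h⁻¹ = 0.5134 d⁻¹.
Set 8.094·exp(−k·t) = 1.7 → t = ln(8.094/1.7)/k = 262600 s = 72.94 h.
Distance = v·t = 0.76·262600 = 199600 m = 199.6 km.

200 km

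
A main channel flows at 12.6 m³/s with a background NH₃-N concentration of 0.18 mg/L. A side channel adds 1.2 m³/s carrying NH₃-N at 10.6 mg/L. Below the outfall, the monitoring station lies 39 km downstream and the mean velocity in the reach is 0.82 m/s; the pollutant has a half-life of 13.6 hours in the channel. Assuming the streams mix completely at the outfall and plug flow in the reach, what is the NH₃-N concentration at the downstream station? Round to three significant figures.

Mass balance: C = (12.60·0.1800 + 1.200·10.60) / 13.80 = 14.99/13.80 = 1.086 mg/L.
Travel time t = 39·1000 / 0.82 = 47560 s = 13.21 h.
Half-life 13.6 h → k = ln 2 / 13.6 = 0.05097 h⁻¹ = 1.223 d⁻¹.
After decay, C = 1.086 × e^(−kt) = 1.086 × 0.5100 = 0.5539 mg/L.

0.554 mg/L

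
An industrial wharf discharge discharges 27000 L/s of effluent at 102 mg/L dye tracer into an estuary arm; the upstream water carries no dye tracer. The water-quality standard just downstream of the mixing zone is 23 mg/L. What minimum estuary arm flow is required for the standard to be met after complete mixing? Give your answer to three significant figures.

92700 L/s

Set C_mix = 23: (Q·0 + 27000·102.0) / (Q + 27000) = 23
→ Q = 27000·(102.0 − 23)/(23 − 0) = 92740 L/s.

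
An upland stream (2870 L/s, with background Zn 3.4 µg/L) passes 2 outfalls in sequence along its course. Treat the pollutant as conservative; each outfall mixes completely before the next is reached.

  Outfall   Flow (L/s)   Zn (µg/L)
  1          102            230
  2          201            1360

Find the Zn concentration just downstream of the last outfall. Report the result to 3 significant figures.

Outfall 1: combined Q = 2972 L/s; C = (2870·3.400 + 102.0·230.0)/2972 = 11.18 µg/L.
Outfall 2: combined Q = 3173 L/s; C = (2972·11.18 + 201.0·1360)/3173 = 96.62 µg/L.

96.6 µg/L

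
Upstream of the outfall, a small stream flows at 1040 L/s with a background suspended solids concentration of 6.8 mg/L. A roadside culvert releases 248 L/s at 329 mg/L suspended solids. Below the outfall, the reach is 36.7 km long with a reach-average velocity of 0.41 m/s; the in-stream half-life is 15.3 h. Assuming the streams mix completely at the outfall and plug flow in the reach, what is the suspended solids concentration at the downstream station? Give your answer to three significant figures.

Flow-weighted average: C = (1040·6.800 + 248.0·329.0) / 1288 = 88660/1288 = 68.84 mg/L.
Travel time t = 36.7·1000 / 0.41 = 89510 s = 24.86 h.
Half-life 15.3 h → k = ln 2 / 15.3 = 0.04530 h⁻¹ = 1.087 d⁻¹.
Decay over the reach: 68.84·exp(−kt) = 68.84·0.3242 = 22.32 mg/L.

22.3 mg/L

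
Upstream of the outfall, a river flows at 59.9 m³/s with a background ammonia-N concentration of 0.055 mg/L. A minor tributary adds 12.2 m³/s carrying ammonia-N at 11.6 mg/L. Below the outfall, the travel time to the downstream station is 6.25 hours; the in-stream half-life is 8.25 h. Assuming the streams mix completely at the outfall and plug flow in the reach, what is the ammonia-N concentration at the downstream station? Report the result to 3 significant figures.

Mixed concentration C = ΣQC/ΣQ = (59.90·0.05500 + 12.20·11.60) / 72.10 = 144.8/72.10 = 2.009 mg/L.
Half-life 8.25 h → k = ln 2 / 8.25 = 0.08402 h⁻¹ = 2.016 d⁻¹.
Decay over the reach: 2.009·exp(−kt) = 2.009·0.5915 = 1.188 mg/L.

1.19 mg/L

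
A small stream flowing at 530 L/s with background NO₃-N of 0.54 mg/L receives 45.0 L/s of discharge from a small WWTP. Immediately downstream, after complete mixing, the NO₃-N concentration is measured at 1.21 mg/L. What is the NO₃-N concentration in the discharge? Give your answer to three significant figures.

9.10 mg/L

Mass balance: 530.0·0.5400 + 45.00·Cₑ = 575.0·1.210
→ Cₑ = (575.0·1.210 − 530.0·0.5400) / 45.00 = 9.101 mg/L.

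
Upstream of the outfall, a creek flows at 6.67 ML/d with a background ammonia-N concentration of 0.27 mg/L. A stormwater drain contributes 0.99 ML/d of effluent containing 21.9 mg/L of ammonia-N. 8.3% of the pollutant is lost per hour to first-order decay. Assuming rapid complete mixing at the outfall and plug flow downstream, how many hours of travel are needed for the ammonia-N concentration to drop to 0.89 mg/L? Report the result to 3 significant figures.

14.3 h

Conservation of mass: C = (6.670·0.2700 + 0.9900·21.90) / 7.660 = 23.48/7.660 = 3.066 mg/L.
8.3%/h lost → k = −ln(1 − 0.083) = 0.08665 h⁻¹.
3.066·exp(−k·t) = 0.89 → t = ln(3.066/0.89)/k = 51380 s = 14.27 h.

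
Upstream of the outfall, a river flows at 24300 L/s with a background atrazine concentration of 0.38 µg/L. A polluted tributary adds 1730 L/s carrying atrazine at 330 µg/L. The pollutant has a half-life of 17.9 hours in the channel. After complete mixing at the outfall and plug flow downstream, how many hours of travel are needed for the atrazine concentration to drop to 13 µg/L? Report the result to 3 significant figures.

Mass balance: C = (24300·0.3800 + 1730·330.0) / 26030 = 580100/26030 = 22.29 µg/L.
Half-life 17.9 h → k = ln 2 / 17.9 = 0.03872 h⁻¹ = 0.9294 d⁻¹.
22.29·exp(−k·t) = 13 → t = ln(22.29/13)/k = 50110 s = 13.92 h.

13.9 h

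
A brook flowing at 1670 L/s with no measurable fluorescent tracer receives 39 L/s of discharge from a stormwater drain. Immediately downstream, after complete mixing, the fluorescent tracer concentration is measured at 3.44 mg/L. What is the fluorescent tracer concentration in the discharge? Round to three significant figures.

Mass balance: 1670·0 + 39.00·Cₑ = 1709·3.440
→ Cₑ = (1709·3.440 − 1670·0) / 39.00 = 150.7 mg/L.

151 mg/L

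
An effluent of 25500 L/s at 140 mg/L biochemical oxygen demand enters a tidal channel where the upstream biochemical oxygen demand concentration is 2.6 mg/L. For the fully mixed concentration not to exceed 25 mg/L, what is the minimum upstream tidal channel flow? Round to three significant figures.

Set C_mix = 25: (Q·2.600 + 25500·140.0) / (Q + 25500) = 25
→ Q = 25500·(140.0 − 25)/(25 − 2.600) = 130900 L/s.

131000 L/s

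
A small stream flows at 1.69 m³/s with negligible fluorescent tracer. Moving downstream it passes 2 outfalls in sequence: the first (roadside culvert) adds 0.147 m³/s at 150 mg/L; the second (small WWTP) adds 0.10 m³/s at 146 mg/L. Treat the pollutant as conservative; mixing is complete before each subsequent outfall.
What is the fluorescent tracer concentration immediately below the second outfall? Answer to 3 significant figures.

Below outfall 1: Q → 1.837 m³/s, C = (1.690·0 + 0.1470·150.0)/1.837 = 12.00 mg/L.
Below outfall 2: Q → 1.937 m³/s, C = (1.837·12.00 + 0.1000·146.0)/1.937 = 18.92 mg/L.

18.9 mg/L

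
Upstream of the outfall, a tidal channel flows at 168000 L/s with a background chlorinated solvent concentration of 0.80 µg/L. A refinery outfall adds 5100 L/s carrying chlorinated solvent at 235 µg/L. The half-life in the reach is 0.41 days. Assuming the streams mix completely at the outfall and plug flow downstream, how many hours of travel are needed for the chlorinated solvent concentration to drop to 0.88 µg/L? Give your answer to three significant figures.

30.8 h

Mass balance: C = (168000·0.8000 + 5100·235.0) / 173100 = 1333000/173100 = 7.700 µg/L.
Half-life 0.41 d → k = ln 2 / 0.41 = 1.691 d⁻¹.
7.700·exp(−k·t) = 0.88 → t = ln(7.700/0.88)/k = 110900 s = 30.79 h.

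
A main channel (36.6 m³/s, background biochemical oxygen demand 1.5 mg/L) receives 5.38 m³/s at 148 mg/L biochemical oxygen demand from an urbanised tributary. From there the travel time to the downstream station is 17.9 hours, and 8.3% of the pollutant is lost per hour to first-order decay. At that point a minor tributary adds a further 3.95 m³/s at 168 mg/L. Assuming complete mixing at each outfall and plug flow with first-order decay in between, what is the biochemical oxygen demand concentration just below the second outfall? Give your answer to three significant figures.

18.4 mg/L

Mass balance: C = (36.60·1.500 + 5.380·148.0) / 41.98 = 851.1/41.98 = 20.27 mg/L; combined flow 41.98 m³/s.
8.3%/h lost → k = −ln(1 − 0.083) = 0.08665 h⁻¹.
After decay, C = 20.27 × e^(−kt) = 20.27 × 0.2120 = 4.299 mg/L.
Second outfall: C = (41.98·4.299 + 3.950·168.0)/45.93 = 18.38 mg/L.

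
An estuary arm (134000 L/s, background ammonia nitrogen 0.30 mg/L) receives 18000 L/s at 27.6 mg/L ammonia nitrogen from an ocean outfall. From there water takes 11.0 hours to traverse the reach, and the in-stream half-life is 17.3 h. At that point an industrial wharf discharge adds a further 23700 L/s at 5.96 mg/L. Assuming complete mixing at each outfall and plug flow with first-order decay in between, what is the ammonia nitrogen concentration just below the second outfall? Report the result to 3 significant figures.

Conservation of mass: C = (134000·0.3000 + 18000·27.60) / 152000 = 537000/152000 = 3.533 mg/L; combined flow 152000 L/s.
Half-life 17.3 h → k = ln 2 / 17.3 = 0.04007 h⁻¹ = 0.9616 d⁻¹.
Decay over the reach: 3.533·exp(−kt) = 3.533·0.6436 = 2.274 mg/L.
Second outfall: C = (152000·2.274 + 23700·5.960)/175700 = 2.771 mg/L.

2.77 mg/L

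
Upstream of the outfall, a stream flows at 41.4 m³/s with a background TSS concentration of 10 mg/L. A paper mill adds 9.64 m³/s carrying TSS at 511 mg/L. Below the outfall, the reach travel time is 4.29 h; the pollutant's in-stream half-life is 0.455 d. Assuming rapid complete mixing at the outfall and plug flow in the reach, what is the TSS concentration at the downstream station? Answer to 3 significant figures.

After mixing, C = (41.40·10.00 + 9.640·511.0) / 51.04 = 5340/51.04 = 104.6 mg/L.
Half-life 0.455 d → k = ln 2 / 0.455 = 1.523 d⁻¹.
Applying C = C₀e^(−kt): 104.6 × 0.7616 = 79.68 mg/L.

79.7 mg/L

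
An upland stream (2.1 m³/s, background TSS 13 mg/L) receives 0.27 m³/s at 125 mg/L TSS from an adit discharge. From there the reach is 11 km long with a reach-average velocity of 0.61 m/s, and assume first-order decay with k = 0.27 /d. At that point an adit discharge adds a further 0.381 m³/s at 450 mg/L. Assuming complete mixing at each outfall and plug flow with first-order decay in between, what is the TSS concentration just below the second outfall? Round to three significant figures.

Mixed concentration C = ΣQC/ΣQ = (2.100·13.00 + 0.2700·125.0) / 2.370 = 61.05/2.370 = 25.76 mg/L; combined flow 2.370 m³/s.
Travel time t = 11·1000 / 0.61 = 18030 s = 5.009 h.
Applying C = C₀e^(−kt): 25.76 × 0.9452 = 24.35 mg/L.
At the second outfall, C = (2.370·24.35 + 0.3810·450.0) / (2.370 + 0.3810) = 83.30 mg/L.

83.3 mg/L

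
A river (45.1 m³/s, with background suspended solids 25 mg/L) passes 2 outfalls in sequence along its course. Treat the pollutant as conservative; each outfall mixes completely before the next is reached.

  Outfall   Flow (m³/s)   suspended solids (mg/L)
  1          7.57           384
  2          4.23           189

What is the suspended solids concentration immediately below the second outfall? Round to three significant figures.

85.0 mg/L

After outfall 1: Q = 45.10 + 7.570 = 52.67 m³/s; C = (45.10·25.00 + 7.570·384.0)/52.67 = 76.60 mg/L.
After outfall 2: Q = 52.67 + 4.230 = 56.90 m³/s; C = (52.67·76.60 + 4.230·189.0)/56.90 = 84.95 mg/L.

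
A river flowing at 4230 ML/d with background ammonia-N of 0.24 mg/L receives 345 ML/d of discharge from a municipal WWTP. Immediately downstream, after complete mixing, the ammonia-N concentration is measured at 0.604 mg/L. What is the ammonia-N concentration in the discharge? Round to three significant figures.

Mass balance: 4230·0.2400 + 345.0·Cₑ = 4575·0.6040
→ Cₑ = (4575·0.6040 − 4230·0.2400) / 345.0 = 5.067 mg/L.

5.07 mg/L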